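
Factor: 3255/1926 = 1085/642 = 2^( - 1) * 3^( - 1)*5^1*7^1*31^1*107^ (- 1 ) 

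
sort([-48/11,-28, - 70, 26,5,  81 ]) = [-70, - 28, - 48/11, 5,  26,81 ] 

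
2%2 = 0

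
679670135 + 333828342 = 1013498477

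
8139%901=30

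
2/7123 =2/7123= 0.00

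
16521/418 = 16521/418 = 39.52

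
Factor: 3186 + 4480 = 7666=2^1*3833^1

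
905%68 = 21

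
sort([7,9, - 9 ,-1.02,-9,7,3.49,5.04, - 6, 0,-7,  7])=[ - 9, - 9, - 7, - 6,-1.02,0,  3.49,5.04, 7 , 7,7,9 ]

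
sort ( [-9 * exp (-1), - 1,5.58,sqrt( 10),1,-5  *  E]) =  [ - 5 * E, - 9 *exp(- 1), - 1,  1, sqrt(10),5.58 ]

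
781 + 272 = 1053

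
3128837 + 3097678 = 6226515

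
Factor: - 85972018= - 2^1*11^1*251^1*15569^1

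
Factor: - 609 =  - 3^1*7^1*29^1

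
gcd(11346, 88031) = 1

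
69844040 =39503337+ 30340703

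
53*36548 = 1937044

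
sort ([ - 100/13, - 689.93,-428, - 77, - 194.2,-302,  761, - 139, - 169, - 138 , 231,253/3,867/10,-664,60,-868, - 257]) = [ - 868, - 689.93, - 664, -428, - 302, - 257, - 194.2, - 169, - 139, - 138,-77,-100/13, 60  ,  253/3,867/10 , 231, 761]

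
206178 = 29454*7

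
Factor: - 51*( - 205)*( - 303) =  - 3167865 = - 3^2 * 5^1*17^1*41^1 * 101^1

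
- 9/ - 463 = 9/463 = 0.02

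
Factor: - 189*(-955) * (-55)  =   - 9927225  =  -  3^3*5^2*7^1*11^1 * 191^1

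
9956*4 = 39824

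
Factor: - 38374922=-2^1*19187461^1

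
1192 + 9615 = 10807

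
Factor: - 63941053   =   - 11^1*  5812823^1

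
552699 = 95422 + 457277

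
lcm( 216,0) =0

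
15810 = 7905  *2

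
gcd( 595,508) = 1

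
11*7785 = 85635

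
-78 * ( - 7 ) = 546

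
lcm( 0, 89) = 0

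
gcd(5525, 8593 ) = 13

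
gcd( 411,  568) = 1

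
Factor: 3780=2^2*3^3 * 5^1*7^1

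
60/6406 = 30/3203= 0.01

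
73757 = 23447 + 50310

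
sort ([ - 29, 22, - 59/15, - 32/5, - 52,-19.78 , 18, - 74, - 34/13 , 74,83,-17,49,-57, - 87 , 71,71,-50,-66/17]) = [ - 87,-74, - 57,-52,  -  50, - 29, - 19.78,-17,-32/5,-59/15,-66/17, - 34/13, 18 , 22,49 , 71  ,  71 , 74 , 83 ] 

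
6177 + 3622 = 9799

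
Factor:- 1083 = -3^1*19^2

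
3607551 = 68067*53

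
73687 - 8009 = 65678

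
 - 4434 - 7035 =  -11469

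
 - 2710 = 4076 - 6786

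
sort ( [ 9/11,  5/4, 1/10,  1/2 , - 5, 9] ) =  [ - 5, 1/10, 1/2, 9/11,5/4 , 9 ]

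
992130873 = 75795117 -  - 916335756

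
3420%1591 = 238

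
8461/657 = 12 + 577/657 = 12.88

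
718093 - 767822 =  - 49729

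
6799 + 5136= 11935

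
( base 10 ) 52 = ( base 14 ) 3A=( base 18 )2g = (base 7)103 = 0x34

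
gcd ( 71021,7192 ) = 899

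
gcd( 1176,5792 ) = 8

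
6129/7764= 2043/2588  =  0.79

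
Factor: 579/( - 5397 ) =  - 7^ ( - 1 )*193^1*257^ (-1) = - 193/1799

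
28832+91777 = 120609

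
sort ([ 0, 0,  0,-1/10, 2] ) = [-1/10, 0,  0, 0, 2 ]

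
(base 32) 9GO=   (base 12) 5788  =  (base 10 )9752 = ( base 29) BH8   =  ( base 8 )23030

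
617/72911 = 617/72911 = 0.01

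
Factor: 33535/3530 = 2^(  -  1)*19^1 = 19/2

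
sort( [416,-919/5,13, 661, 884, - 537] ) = [  -  537, - 919/5 , 13,416, 661, 884 ]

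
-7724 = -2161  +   - 5563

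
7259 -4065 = 3194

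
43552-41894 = 1658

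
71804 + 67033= 138837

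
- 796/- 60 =199/15 = 13.27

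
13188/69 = 4396/23  =  191.13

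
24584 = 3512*7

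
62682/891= 70 + 104/297  =  70.35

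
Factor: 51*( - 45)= - 2295= - 3^3*5^1*17^1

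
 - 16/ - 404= 4/101 = 0.04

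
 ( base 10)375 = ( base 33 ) bc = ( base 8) 567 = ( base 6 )1423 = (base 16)177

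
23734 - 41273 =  - 17539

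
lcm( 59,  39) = 2301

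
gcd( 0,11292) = 11292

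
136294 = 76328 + 59966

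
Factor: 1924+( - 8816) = - 2^2 * 1723^1 = - 6892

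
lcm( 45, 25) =225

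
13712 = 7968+5744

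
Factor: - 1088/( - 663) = 2^6*3^(-1 )*13^(- 1) = 64/39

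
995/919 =995/919 = 1.08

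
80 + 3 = 83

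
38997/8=4874+ 5/8 = 4874.62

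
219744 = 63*3488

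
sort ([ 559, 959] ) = [559,959 ]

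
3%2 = 1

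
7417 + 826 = 8243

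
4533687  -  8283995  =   -3750308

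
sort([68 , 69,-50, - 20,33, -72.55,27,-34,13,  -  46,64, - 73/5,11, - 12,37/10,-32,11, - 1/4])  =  [- 72.55 ,-50, - 46 ,  -  34, - 32,- 20,- 73/5, -12,-1/4,37/10,11, 11, 13, 27,33 , 64,68 , 69] 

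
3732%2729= 1003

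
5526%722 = 472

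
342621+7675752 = 8018373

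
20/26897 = 20/26897 = 0.00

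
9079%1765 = 254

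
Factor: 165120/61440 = 2^( - 4 ) * 43^1 = 43/16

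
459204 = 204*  2251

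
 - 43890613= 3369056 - 47259669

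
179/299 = 179/299 = 0.60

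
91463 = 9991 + 81472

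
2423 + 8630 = 11053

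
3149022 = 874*3603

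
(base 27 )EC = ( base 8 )606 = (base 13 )240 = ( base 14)1DC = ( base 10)390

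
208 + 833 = 1041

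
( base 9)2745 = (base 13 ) C2C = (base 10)2066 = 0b100000010010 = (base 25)37G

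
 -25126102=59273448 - 84399550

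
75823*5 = 379115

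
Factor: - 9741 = -3^1*17^1 *191^1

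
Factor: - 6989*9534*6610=  -  2^2*3^1*5^1 * 7^1*29^1*227^1*241^1*661^1 = - 440444962860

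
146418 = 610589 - 464171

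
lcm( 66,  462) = 462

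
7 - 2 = 5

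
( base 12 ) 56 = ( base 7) 123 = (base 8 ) 102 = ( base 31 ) 24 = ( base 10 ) 66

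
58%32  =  26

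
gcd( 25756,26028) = 4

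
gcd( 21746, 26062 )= 166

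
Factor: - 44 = - 2^2*11^1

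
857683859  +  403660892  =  1261344751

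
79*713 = 56327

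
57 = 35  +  22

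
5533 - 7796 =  - 2263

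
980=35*28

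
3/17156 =3/17156 = 0.00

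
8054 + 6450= 14504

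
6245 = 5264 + 981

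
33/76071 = 11/25357 = 0.00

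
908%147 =26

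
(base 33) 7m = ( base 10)253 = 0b11111101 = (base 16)FD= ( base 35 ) 78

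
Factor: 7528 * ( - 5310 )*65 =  - 2^4*3^2 * 5^2*13^1*59^1*941^1 = - 2598289200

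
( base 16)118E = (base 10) 4494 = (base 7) 16050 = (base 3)20011110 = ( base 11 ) 3416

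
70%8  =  6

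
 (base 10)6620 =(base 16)19DC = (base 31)6rh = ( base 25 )AEK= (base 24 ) BBK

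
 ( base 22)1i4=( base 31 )SG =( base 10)884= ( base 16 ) 374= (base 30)te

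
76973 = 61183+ 15790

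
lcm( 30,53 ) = 1590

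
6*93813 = 562878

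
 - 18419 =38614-57033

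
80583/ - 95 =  - 849 + 72/95 = - 848.24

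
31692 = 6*5282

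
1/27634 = 1/27634=0.00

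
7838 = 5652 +2186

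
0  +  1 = 1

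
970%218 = 98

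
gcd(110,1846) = 2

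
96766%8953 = 7236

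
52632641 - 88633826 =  - 36001185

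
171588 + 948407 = 1119995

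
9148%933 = 751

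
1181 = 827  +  354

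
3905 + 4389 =8294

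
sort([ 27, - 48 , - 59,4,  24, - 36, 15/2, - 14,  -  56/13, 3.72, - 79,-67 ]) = [-79, - 67, - 59, - 48,- 36,-14, - 56/13,3.72 , 4, 15/2,24, 27] 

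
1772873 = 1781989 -9116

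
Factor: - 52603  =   - 41^1*1283^1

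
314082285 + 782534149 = 1096616434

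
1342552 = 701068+641484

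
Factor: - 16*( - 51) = 816=2^4*3^1 * 17^1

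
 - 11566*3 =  - 34698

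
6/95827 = 6/95827= 0.00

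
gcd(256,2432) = 128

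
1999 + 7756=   9755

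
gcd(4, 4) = 4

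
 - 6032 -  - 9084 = 3052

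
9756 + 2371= 12127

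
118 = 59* 2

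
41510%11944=5678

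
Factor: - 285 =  -3^1 * 5^1 *19^1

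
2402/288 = 1201/144 = 8.34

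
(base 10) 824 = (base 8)1470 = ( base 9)1115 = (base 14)42C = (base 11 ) 68A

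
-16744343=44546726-61291069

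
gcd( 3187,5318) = 1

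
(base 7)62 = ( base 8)54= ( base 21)22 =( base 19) 26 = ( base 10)44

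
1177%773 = 404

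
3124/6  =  520 + 2/3 = 520.67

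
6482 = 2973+3509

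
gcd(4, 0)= 4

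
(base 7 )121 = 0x40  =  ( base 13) 4C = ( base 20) 34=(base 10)64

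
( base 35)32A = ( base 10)3755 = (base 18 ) bab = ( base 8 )7253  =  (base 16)eab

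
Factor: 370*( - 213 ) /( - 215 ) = 15762/43  =  2^1*3^1*37^1*43^( - 1)*71^1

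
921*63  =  58023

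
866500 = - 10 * ( - 86650)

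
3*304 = 912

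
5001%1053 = 789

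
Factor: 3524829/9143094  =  2^(-1 )*7^1 * 11^1 * 15259^1*1523849^( - 1 ) = 1174943/3047698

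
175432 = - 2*( - 87716 )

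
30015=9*3335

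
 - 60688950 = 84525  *( - 718)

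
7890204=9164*861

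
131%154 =131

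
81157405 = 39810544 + 41346861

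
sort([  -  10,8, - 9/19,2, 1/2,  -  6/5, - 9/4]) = [-10, - 9/4, - 6/5,  -  9/19, 1/2,  2  ,  8] 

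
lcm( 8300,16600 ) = 16600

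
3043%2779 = 264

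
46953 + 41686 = 88639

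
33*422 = 13926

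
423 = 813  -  390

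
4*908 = 3632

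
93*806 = 74958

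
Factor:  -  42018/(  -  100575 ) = 94/225 = 2^1*3^ ( - 2)*5^(-2 )*47^1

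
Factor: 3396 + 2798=6194=2^1 * 19^1*163^1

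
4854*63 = 305802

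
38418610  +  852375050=890793660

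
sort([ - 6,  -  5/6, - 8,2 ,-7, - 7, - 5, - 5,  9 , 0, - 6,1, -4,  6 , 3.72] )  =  [ - 8, - 7, - 7, -6, - 6, - 5, - 5,-4, - 5/6,0 , 1, 2, 3.72,6,9] 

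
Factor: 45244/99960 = 2^( -1 )*3^(  -  1) * 5^( - 1) * 7^( - 2 )*17^( -1)*11311^1 = 11311/24990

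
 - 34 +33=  - 1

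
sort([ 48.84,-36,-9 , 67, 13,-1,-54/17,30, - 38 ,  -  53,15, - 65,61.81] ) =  [-65,-53, - 38, - 36,-9, - 54/17,-1,13,15,30, 48.84,61.81,67]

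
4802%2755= 2047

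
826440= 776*1065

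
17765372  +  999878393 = 1017643765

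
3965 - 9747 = -5782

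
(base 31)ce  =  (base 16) 182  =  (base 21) i8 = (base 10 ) 386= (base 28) dm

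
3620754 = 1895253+1725501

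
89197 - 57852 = 31345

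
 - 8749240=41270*( - 212 ) 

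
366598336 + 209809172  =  576407508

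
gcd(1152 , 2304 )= 1152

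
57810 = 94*615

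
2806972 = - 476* ( - 5897)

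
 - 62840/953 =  - 62840/953= - 65.94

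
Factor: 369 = 3^2 * 41^1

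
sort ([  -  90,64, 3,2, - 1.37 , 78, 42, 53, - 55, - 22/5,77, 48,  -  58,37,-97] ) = [- 97, -90, - 58, - 55 , - 22/5, - 1.37 , 2,3, 37, 42, 48, 53,64, 77,  78 ]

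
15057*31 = 466767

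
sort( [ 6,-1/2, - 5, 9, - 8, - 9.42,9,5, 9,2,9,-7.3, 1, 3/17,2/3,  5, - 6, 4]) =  [ - 9.42 ,-8, - 7.3,-6,-5, - 1/2, 3/17, 2/3, 1, 2,  4 , 5, 5,6 , 9,9,9,9 ]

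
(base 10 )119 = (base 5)434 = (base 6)315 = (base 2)1110111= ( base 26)4F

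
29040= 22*1320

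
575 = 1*575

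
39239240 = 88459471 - 49220231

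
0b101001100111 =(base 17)93b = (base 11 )2001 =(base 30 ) 2SN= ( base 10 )2663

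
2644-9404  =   - 6760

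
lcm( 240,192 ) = 960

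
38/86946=19/43473 = 0.00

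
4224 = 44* 96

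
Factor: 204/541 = 2^2*3^1*17^1*541^ ( - 1 ) 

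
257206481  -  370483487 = -113277006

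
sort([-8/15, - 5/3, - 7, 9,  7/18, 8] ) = [ - 7, - 5/3, - 8/15, 7/18, 8, 9]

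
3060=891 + 2169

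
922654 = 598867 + 323787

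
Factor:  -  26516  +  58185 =11^1*2879^1 = 31669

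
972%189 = 27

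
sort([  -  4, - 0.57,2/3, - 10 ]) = [ - 10 ,- 4, - 0.57  ,  2/3 ]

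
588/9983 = 588/9983 = 0.06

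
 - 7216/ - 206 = 35+3/103= 35.03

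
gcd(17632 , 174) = 58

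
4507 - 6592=-2085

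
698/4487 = 698/4487 =0.16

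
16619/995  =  16+699/995 =16.70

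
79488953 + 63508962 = 142997915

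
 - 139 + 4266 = 4127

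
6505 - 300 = 6205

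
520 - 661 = - 141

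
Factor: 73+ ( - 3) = 70 = 2^1*5^1*7^1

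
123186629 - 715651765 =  - 592465136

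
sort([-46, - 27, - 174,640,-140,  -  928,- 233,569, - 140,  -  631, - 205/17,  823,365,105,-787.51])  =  [ - 928, - 787.51, - 631, - 233, - 174, - 140 , - 140,-46,-27, - 205/17,105, 365, 569,640,823 ] 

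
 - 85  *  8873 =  - 754205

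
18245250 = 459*39750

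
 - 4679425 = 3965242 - 8644667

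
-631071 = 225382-856453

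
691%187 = 130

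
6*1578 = 9468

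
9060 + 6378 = 15438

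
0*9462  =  0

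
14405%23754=14405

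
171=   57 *3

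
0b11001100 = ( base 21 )9F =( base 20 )a4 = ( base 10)204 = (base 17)c0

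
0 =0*37807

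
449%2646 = 449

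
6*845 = 5070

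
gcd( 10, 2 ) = 2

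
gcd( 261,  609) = 87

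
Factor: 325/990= 2^( - 1)*3^( - 2)*5^1*11^( - 1)*13^1 = 65/198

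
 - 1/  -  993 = 1/993 = 0.00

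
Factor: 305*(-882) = -2^1*3^2*5^1*7^2*61^1 =-269010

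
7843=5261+2582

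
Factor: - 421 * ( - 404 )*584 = 99329056 = 2^5* 73^1*101^1*421^1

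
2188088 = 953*2296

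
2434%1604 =830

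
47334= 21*2254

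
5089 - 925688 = - 920599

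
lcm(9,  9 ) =9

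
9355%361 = 330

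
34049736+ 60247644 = 94297380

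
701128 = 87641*8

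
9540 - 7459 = 2081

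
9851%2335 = 511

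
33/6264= 11/2088=0.01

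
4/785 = 4/785 = 0.01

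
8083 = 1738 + 6345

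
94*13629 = 1281126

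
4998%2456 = 86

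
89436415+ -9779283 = 79657132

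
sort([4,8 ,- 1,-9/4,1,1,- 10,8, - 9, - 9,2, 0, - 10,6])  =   [ - 10,-10, - 9, - 9,-9/4, - 1, 0,1,1,2,4,6,8,8] 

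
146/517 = 146/517 =0.28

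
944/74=472/37 = 12.76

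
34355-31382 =2973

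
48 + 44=92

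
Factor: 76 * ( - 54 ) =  - 2^3*3^3*19^1 = - 4104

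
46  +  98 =144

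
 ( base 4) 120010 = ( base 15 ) 6CA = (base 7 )4330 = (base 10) 1540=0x604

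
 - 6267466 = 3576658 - 9844124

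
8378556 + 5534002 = 13912558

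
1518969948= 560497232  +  958472716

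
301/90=3 + 31/90 =3.34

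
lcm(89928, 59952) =179856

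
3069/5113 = 3069/5113=0.60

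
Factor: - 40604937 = - 3^1*443^1*30553^1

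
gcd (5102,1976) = 2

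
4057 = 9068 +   -  5011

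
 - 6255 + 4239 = -2016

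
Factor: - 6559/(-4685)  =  7/5 = 5^( - 1 ) * 7^1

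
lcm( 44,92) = 1012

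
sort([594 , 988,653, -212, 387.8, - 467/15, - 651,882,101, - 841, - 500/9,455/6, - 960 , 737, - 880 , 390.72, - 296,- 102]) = [ - 960, - 880,- 841, - 651, - 296, - 212, - 102, - 500/9, - 467/15, 455/6,101, 387.8, 390.72,594,653,737,882,988]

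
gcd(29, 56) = 1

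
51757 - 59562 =-7805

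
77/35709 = 77/35709 = 0.00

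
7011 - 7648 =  - 637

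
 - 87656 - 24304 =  - 111960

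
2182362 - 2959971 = - 777609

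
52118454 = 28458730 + 23659724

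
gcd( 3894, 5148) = 66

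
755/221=755/221 = 3.42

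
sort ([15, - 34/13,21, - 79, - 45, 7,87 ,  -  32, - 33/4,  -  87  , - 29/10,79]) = [  -  87, - 79, - 45, - 32, - 33/4 ,  -  29/10, - 34/13,7, 15 , 21,79,  87] 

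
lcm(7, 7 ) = 7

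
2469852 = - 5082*(-486)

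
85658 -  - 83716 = 169374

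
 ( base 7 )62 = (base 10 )44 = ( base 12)38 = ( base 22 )20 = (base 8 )54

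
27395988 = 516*53093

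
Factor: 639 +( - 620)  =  19 = 19^1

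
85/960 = 17/192  =  0.09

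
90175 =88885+1290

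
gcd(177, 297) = 3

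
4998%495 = 48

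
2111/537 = 3 + 500/537 = 3.93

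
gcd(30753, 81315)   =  9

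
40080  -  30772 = 9308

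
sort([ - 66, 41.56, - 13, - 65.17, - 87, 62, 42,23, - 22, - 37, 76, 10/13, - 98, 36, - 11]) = [-98, -87, - 66,-65.17, - 37 , - 22, - 13, - 11 , 10/13, 23, 36, 41.56, 42,  62, 76 ]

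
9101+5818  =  14919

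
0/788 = 0=0.00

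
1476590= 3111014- 1634424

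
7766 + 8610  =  16376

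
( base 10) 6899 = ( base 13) 31a9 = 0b1101011110011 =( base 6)51535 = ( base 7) 26054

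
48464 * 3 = 145392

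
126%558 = 126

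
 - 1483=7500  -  8983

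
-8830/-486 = 18 + 41/243 = 18.17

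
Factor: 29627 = 13^1  *43^1*53^1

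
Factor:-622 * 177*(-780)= 2^3*3^2*  5^1*13^1*59^1*311^1 =85873320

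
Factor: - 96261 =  - 3^1*11^1*2917^1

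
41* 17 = 697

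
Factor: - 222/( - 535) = 2^1*3^1*5^ ( - 1)*37^1*107^( - 1 )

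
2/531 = 2/531 = 0.00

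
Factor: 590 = 2^1*5^1 *59^1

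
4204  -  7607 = -3403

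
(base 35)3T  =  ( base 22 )62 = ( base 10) 134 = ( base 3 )11222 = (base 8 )206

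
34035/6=5672 + 1/2 = 5672.50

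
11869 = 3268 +8601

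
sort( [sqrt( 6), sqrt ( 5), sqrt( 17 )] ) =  [sqrt(5), sqrt( 6 ), sqrt(17)]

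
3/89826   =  1/29942 = 0.00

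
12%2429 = 12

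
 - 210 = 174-384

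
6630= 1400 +5230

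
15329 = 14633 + 696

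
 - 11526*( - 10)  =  115260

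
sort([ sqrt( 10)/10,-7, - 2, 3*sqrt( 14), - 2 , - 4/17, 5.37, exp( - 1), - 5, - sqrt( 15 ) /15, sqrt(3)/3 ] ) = [ - 7, - 5 ,-2, - 2, - sqrt( 15 ) /15 ,-4/17, sqrt( 10) /10, exp(-1), sqrt( 3)/3 , 5.37, 3*sqrt(14)]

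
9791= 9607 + 184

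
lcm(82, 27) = 2214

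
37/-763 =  - 1 + 726/763 = - 0.05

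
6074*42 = 255108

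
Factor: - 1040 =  - 2^4*5^1*13^1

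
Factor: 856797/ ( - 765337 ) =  - 3^1*191^ ( - 1) * 4007^( -1)*285599^1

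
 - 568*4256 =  - 2417408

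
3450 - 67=3383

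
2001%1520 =481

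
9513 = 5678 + 3835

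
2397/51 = 47 = 47.00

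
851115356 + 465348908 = 1316464264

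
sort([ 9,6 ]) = [6, 9 ]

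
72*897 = 64584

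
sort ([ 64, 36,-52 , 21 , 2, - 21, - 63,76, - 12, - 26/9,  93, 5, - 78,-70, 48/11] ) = [-78, - 70, -63 ,-52, - 21,-12, - 26/9, 2,48/11, 5, 21, 36, 64,76,  93 ]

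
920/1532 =230/383  =  0.60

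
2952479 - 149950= 2802529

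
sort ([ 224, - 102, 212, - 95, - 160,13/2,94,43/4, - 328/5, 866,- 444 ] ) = [  -  444, - 160, - 102, - 95, - 328/5,13/2 , 43/4,94, 212, 224, 866 ]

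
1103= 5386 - 4283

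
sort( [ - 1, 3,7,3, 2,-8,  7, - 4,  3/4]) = [ - 8, - 4, - 1, 3/4, 2,3, 3, 7,7 ] 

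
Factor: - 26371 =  - 26371^1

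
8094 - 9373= - 1279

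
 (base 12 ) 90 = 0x6C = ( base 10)108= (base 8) 154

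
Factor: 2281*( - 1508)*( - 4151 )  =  14278393948 =2^2  *7^1* 13^1 * 29^1*593^1* 2281^1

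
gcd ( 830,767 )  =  1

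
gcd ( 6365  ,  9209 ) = 1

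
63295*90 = 5696550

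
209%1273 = 209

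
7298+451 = 7749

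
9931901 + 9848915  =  19780816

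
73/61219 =73/61219 = 0.00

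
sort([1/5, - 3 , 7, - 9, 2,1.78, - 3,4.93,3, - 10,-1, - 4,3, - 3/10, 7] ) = [ - 10, - 9, - 4 , - 3, - 3, - 1,-3/10,1/5, 1.78, 2,  3, 3, 4.93, 7, 7 ]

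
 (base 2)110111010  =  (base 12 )30A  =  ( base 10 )442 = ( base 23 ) J5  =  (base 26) H0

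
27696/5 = 27696/5 = 5539.20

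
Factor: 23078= 2^1* 11^1*1049^1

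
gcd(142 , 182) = 2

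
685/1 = 685 = 685.00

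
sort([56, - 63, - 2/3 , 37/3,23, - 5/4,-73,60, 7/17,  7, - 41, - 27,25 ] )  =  [-73 , - 63, - 41, - 27,-5/4, - 2/3, 7/17,7, 37/3,23, 25, 56, 60 ] 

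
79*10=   790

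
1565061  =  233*6717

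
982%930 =52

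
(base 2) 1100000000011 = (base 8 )14003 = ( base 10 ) 6147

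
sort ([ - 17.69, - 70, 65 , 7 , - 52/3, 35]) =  [  -  70, - 17.69, -52/3,7, 35, 65]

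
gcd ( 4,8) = 4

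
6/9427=6/9427 = 0.00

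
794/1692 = 397/846 =0.47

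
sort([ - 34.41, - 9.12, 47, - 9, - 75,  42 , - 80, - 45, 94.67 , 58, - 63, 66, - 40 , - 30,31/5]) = [- 80, - 75, - 63,  -  45, - 40, - 34.41, - 30, - 9.12,-9, 31/5 , 42,47,58,66 , 94.67]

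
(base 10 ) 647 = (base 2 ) 1010000111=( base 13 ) 3AA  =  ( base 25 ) 10M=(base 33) JK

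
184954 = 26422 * 7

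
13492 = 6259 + 7233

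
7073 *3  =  21219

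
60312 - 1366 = 58946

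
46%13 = 7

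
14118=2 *7059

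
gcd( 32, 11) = 1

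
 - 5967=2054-8021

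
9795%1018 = 633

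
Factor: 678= 2^1 * 3^1*113^1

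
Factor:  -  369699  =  -3^1*11^1 * 17^1*659^1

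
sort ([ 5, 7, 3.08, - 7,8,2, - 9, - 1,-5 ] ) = [-9,- 7, - 5,  -  1, 2,3.08, 5, 7,8 ] 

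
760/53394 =380/26697= 0.01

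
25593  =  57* 449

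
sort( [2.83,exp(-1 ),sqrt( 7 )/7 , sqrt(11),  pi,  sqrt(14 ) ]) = [exp ( - 1) , sqrt( 7 )/7, 2.83 , pi,sqrt(11),sqrt( 14) ]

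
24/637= 24/637 = 0.04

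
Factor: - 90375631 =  - 3323^1*27197^1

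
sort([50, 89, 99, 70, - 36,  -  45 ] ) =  [ - 45,-36,50 , 70,  89 , 99] 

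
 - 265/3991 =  - 1 + 3726/3991 = - 0.07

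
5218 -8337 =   -  3119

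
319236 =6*53206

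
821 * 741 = 608361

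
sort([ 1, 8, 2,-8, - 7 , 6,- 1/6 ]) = [ - 8,-7, - 1/6,1,2, 6,8]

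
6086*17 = 103462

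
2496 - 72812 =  - 70316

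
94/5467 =94/5467= 0.02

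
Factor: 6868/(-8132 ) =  - 1717/2033 = - 17^1*19^(-1) * 101^1*107^( - 1) 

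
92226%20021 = 12142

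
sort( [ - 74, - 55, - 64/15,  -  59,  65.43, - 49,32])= [  -  74,-59,-55, -49, - 64/15, 32,65.43 ] 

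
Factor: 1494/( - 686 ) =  - 747/343 = - 3^2*7^( - 3)*83^1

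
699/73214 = 699/73214= 0.01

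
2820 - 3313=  - 493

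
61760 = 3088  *20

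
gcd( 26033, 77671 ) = 1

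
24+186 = 210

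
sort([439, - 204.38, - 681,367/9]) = [- 681,-204.38, 367/9, 439]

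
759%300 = 159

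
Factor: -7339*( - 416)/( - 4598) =  -  2^4*11^( - 2)*13^1*19^(- 1 )*41^1 * 179^1 =- 1526512/2299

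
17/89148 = 1/5244 = 0.00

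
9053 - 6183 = 2870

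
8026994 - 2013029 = 6013965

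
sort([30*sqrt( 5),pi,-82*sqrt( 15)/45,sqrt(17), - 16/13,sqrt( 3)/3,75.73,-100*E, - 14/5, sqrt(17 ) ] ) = [ - 100*E ,-82*sqrt(15)/45,-14/5, - 16/13,sqrt (3)/3, pi,  sqrt( 17),sqrt( 17),30*sqrt(5 ),  75.73 ] 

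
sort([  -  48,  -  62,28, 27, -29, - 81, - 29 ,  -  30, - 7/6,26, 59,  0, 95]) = [ - 81, - 62, - 48,  -  30, -29,- 29 , - 7/6 , 0,26, 27,28, 59 , 95 ]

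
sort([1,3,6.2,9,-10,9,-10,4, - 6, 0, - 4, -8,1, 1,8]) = [-10, - 10,-8,  -  6,-4, 0,1,1,  1,3,4, 6.2, 8,9, 9 ] 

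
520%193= 134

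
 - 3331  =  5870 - 9201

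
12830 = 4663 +8167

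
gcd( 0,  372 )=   372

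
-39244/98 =  -  19622/49 =-400.45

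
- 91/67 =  - 2+ 43/67  =  - 1.36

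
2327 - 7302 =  - 4975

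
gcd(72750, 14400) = 150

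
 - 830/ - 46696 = 415/23348  =  0.02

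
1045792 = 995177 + 50615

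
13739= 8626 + 5113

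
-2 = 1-3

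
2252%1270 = 982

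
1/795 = 1/795 =0.00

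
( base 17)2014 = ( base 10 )9847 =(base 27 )DDJ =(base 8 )23167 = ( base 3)111111201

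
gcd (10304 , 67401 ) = 1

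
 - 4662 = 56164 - 60826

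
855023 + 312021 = 1167044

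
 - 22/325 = - 22/325 = - 0.07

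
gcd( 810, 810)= 810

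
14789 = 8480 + 6309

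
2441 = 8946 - 6505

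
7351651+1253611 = 8605262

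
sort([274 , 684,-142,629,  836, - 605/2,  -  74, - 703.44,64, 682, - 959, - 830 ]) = [ -959, - 830, - 703.44,-605/2, -142,-74, 64,274,629,682, 684,836]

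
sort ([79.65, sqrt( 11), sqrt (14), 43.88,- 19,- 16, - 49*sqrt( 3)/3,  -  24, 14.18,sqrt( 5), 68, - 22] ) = [ - 49*sqrt( 3) /3, - 24,-22, - 19, - 16,sqrt ( 5 ) , sqrt(11),sqrt(14),14.18, 43.88, 68, 79.65 ]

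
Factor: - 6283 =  - 61^1*103^1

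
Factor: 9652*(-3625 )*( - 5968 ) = 2^6* 5^3*19^1*29^1*127^1*373^1 = 208811368000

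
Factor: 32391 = 3^2*59^1*61^1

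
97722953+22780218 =120503171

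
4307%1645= 1017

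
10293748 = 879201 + 9414547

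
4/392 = 1/98=0.01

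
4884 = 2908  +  1976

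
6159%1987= 198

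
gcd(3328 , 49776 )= 16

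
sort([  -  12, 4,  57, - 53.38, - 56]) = [ - 56 , -53.38 , - 12, 4, 57]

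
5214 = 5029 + 185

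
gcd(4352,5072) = 16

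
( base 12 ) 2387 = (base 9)5424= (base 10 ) 3991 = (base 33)3LV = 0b111110010111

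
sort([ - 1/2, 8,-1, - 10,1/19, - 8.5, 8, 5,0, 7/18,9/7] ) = [ - 10, -8.5, - 1, - 1/2, 0 , 1/19,7/18,  9/7, 5,8, 8] 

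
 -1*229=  - 229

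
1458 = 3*486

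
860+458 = 1318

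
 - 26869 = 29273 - 56142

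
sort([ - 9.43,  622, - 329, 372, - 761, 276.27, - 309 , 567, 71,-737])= [-761, - 737, - 329,-309, - 9.43,71,276.27 , 372,  567, 622]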